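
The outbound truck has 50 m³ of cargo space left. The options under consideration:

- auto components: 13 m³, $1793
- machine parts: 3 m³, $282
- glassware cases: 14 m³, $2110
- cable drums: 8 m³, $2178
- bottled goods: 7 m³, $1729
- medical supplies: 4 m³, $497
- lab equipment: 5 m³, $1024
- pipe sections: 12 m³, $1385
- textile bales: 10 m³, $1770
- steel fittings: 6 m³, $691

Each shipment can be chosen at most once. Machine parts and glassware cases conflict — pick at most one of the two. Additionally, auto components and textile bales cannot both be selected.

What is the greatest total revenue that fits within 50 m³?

9502

Greedy by ratio would take glassware cases + cable drums + bottled goods + medical supplies + lab equipment + textile bales: 48 m³ used, total 9308.
Dropping medical supplies frees 4 m³; slotting in steel fittings (6 m³) lifts the total to 9502 at 50 m³.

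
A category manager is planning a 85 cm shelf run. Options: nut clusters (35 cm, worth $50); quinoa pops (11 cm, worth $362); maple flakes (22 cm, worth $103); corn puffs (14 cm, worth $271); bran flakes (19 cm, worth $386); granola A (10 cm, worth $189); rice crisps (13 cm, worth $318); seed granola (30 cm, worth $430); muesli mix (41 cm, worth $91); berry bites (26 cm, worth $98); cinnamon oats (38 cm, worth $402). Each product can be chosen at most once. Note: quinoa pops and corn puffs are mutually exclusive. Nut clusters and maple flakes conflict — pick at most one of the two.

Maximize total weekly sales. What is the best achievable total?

1685

Ranking by ratio (weekly sales/cm): quinoa pops 32.91, rice crisps 24.46, bran flakes 20.32, corn puffs 19.36.
Taking quinoa pops + bran flakes + granola A + rice crisps + seed granola: 83 cm used, 1685 in weekly sales.
An exhaustive check of the 2048 subsets confirms 1685.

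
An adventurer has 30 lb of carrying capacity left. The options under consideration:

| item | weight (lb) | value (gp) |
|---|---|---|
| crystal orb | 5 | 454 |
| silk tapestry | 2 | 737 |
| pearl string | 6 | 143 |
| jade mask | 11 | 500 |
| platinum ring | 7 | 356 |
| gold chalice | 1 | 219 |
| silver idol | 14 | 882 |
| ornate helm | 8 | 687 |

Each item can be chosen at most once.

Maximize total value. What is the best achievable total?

2979

Crystal orb + silk tapestry + gold chalice + silver idol + ornate helm uses 30 of the 30 lb and totals 2979.
Every other selection either busts 30 lb or fails to beat 2979.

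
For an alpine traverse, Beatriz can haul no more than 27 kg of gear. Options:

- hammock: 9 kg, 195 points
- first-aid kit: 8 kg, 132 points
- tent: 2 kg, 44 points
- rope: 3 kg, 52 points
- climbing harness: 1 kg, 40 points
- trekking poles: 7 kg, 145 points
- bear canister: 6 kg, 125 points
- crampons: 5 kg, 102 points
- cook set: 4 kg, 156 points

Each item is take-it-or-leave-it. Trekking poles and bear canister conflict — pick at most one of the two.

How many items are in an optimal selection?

The maximum utility within 27 kg is 662.
One optimal bundle: hammock + tent + climbing harness + bear canister + crampons + cook set (27 kg).
All optima have 6 items.

6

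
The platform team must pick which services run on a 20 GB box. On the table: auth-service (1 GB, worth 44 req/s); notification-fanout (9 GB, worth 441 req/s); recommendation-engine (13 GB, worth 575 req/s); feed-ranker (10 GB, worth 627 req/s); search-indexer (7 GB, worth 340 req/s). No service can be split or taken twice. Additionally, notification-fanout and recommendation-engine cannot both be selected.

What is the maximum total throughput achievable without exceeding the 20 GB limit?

1112

The ratio ordering already packs tightly: auth-service + notification-fanout + feed-ranker, 20 GB, 1112.
Runner-up notification-fanout + feed-ranker tops out at 1068.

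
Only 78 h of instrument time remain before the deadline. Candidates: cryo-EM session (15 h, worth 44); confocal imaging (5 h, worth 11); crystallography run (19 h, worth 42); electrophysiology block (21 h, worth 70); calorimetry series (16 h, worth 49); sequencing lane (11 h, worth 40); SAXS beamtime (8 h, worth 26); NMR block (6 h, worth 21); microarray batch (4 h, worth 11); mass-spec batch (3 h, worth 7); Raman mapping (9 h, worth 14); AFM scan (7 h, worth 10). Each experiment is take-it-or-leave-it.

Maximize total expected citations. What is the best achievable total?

Cryo-EM session + electrophysiology block + calorimetry series + sequencing lane + SAXS beamtime + NMR block uses 77 of the 78 h and totals 250.

250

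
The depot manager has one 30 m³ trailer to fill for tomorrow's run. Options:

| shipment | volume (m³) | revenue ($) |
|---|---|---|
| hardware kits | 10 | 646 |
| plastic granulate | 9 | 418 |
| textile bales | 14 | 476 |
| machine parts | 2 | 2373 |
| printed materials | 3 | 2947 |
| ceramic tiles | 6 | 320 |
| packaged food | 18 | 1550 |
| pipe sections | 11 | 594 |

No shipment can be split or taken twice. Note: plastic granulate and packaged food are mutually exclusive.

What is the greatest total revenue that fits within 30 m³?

Machine parts + printed materials + ceramic tiles + packaged food uses 29 of the 30 m³ and totals 7190.

7190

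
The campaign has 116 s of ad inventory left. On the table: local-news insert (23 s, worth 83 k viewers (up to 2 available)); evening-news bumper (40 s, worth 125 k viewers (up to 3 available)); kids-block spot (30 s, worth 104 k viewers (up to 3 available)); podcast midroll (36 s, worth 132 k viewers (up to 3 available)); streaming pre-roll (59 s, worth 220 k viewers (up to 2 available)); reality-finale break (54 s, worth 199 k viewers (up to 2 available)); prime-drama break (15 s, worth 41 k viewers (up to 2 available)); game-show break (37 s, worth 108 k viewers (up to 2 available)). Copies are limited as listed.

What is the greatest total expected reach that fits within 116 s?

419

The ratio ordering already packs tightly: streaming pre-roll + reality-finale break, 113 s, 419.
That's the maximum — no swap from here does better than 419.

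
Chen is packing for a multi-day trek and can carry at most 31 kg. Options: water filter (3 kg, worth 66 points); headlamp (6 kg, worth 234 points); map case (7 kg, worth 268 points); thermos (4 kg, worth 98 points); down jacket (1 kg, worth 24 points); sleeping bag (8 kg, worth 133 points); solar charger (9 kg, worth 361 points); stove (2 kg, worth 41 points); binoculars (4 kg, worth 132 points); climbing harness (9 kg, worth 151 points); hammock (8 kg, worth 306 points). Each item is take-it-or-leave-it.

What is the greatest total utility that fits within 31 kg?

By utility per kg: solar charger 40.11, headlamp 39.00, map case 38.29, hammock 38.25 lead.
The ratio ordering already packs tightly: headlamp + map case + down jacket + solar charger + hammock, 31 kg, 1193.
Next best is headlamp + map case + solar charger + hammock at 1169 (30 kg) — short by 24.

1193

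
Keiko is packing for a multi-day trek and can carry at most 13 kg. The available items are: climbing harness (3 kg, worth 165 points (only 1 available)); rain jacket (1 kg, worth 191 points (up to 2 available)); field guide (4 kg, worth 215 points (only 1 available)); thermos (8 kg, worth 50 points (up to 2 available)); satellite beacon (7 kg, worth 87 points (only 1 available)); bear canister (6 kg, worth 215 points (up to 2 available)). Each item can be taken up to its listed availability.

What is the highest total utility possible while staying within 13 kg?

812

A density-first pass picks climbing harness + 2×rain jacket + field guide — 762 at 9 kg.
The 3 kg tied up in climbing harness is better spent on bear canister — total rises to 812 (12 kg).
No other feasible combination exceeds 812.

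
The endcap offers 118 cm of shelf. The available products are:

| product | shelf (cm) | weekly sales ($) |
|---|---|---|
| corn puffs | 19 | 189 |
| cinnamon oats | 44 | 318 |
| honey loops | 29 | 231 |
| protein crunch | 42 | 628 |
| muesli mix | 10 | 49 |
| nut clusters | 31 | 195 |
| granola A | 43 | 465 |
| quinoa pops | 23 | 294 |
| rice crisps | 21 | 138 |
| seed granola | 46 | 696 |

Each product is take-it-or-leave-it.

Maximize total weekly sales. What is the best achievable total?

Ranking by ratio (weekly sales/cm): seed granola 15.13, protein crunch 14.95, quinoa pops 12.78.
The ratio ordering already packs tightly: protein crunch + quinoa pops + seed granola, 111 cm, 1618.
Nothing else within 118 cm beats 1618.

1618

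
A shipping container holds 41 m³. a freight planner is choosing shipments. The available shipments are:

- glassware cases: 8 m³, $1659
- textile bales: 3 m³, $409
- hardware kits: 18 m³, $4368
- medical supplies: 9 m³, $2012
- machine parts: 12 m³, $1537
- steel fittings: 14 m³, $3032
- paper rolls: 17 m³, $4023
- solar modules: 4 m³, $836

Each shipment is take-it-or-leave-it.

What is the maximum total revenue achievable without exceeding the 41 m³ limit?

By revenue per m³: hardware kits 242.67, paper rolls 236.65, medical supplies 223.56, steel fittings 216.57 lead.
Taking the top-ratio shipments first gives hardware kits + paper rolls + solar modules for 9227 (39 m³).
Dropping paper rolls and solar modules frees 21 m³; slotting in medical supplies + steel fittings (23 m³) lifts the total to 9412 at 41 m³.

9412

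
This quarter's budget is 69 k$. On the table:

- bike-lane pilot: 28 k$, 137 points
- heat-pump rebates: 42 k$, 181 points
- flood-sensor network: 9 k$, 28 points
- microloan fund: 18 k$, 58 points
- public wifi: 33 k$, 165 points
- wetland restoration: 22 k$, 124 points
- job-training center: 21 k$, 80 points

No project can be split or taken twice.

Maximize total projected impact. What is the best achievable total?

By projected impact per k$: wetland restoration 5.64, public wifi 5.00, bike-lane pilot 4.89, heat-pump rebates 4.31 lead.
The ratio heuristic lands on flood-sensor network + public wifi + wetland restoration (317) but leaves 5 k$ idle.
Replace flood-sensor network and public wifi with bike-lane pilot + microloan fund: the trade gains 2 net, giving 319 at 68 k$.
The closest alternative, flood-sensor network + public wifi + wetland restoration, reaches only 317.

319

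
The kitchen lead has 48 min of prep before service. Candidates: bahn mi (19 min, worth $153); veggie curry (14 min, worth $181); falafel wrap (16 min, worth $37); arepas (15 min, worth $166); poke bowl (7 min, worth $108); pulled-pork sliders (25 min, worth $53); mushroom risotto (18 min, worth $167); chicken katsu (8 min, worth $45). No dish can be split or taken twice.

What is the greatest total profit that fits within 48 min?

Greedy by ratio would take veggie curry + arepas + poke bowl + chicken katsu: 44 min used, total 500.
Replace poke bowl and chicken katsu with mushroom risotto: the trade gains 14 net, giving 514 at 47 min.
The spare 1 min is too small for any remaining dish, and no exchange beats 514.

514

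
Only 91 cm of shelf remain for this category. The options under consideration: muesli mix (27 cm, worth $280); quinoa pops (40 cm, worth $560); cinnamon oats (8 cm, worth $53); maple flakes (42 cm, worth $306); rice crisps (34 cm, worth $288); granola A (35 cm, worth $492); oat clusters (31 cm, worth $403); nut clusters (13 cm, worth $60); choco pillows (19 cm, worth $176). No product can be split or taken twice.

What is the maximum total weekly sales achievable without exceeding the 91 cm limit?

1139

Greedy by ratio would take quinoa pops + cinnamon oats + granola A: 83 cm used, total 1105.
The 43 cm tied up in cinnamon oats and granola A is better spent on oat clusters + choco pillows — total rises to 1139 (90 cm).
The spare 1 cm is too small for any remaining product, and no exchange beats 1139.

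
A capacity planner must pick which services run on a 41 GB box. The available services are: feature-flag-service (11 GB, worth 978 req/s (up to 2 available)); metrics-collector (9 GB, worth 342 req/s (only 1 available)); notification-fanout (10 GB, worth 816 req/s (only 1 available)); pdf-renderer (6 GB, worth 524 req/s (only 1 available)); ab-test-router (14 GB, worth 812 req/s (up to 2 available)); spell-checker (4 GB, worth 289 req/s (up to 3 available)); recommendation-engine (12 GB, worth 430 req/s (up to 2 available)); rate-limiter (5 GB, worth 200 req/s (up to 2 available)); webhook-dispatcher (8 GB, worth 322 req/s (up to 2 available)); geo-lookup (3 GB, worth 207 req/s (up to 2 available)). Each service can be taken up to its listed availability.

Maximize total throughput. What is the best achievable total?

3503

Ranking by ratio (throughput/GB): feature-flag-service 88.91, pdf-renderer 87.33, notification-fanout 81.60, spell-checker 72.25.
The ratio ordering already packs tightly: 2×feature-flag-service + notification-fanout + pdf-renderer + geo-lookup, 41 GB, 3503.
Nothing else within 41 GB beats 3503.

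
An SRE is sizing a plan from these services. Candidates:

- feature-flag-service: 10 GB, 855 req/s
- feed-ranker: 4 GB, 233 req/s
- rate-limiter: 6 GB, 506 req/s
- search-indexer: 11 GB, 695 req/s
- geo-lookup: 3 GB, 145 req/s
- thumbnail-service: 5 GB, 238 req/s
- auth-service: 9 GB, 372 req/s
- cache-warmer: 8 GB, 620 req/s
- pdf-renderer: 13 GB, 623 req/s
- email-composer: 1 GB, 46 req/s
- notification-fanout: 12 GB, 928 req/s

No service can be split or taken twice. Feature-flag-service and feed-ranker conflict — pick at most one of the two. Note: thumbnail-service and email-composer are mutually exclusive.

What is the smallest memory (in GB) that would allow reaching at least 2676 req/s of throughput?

35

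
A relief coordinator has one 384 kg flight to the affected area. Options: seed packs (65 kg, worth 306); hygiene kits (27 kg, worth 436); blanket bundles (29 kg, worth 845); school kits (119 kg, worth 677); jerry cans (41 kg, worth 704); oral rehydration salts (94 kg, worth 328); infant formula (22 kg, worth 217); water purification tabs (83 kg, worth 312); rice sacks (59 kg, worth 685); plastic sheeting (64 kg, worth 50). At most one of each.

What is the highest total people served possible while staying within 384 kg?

A density-first pass picks seed packs + hygiene kits + blanket bundles + school kits + jerry cans + infant formula + rice sacks — 3870 at 362 kg.
The 65 kg tied up in seed packs is better spent on water purification tabs — total rises to 3876 (380 kg).

3876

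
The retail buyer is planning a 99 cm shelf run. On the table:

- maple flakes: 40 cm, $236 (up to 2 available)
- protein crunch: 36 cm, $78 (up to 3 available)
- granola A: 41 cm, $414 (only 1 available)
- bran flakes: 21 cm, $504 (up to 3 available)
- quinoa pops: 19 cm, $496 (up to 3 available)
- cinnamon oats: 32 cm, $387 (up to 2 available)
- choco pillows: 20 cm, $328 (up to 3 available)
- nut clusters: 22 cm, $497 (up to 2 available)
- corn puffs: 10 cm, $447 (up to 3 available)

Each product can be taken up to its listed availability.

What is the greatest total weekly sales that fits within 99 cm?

2886

A density-first pass picks 3×quinoa pops + 3×corn puffs — 2829 at 87 cm.
Replace corn puffs with bran flakes: the trade gains 57 net, giving 2886 at 98 cm.
The spare 1 cm is too small for any remaining product, and no exchange beats 2886.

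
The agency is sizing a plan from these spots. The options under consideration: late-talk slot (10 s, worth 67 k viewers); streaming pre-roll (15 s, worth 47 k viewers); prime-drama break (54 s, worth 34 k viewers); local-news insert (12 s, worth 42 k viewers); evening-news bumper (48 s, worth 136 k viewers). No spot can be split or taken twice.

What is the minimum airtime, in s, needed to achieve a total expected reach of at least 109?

22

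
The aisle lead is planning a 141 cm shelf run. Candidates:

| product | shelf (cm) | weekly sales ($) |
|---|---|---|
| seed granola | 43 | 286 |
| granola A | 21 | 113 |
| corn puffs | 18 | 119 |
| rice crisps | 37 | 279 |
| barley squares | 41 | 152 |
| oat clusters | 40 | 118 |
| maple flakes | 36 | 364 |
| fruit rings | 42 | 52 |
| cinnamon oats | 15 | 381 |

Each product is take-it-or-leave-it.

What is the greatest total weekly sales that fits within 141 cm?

Density check — cinnamon oats 25.40, maple flakes 10.11, rice crisps 7.54, seed granola 6.65 are the best per cm.
Seed granola + rice crisps + maple flakes + cinnamon oats uses 131 of the 141 cm and totals 1310.
The spare 10 cm is too small for any remaining product, and no exchange beats 1310.

1310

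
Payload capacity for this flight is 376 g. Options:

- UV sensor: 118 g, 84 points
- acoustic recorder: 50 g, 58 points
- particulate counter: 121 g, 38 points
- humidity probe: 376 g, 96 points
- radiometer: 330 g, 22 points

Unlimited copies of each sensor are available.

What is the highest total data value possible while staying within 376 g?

406

The ratio ordering already packs tightly: 7×acoustic recorder, 350 g, 406.
That's the maximum — no swap from here does better than 406.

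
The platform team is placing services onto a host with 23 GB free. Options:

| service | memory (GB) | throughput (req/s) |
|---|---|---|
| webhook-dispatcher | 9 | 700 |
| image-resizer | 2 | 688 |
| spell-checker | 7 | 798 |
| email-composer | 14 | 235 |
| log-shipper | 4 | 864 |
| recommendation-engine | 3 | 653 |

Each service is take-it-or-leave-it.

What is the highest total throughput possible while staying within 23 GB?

3050

Density check — image-resizer 344.00, recommendation-engine 217.67, log-shipper 216.00, spell-checker 114.00 are the best per GB.
Filling by ratio: image-resizer + spell-checker + log-shipper + recommendation-engine for 3003, with 7 GB left unused.
Dropping recommendation-engine frees 3 GB; slotting in webhook-dispatcher (9 GB) lifts the total to 3050 at 22 GB.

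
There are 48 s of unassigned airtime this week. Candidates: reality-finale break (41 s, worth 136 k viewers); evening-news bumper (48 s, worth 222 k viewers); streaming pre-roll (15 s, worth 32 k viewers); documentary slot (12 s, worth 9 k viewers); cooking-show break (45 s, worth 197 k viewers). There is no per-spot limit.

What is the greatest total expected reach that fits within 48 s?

222

Evening-news bumper uses 48 of the 48 s and totals 222.
No other feasible combination exceeds 222.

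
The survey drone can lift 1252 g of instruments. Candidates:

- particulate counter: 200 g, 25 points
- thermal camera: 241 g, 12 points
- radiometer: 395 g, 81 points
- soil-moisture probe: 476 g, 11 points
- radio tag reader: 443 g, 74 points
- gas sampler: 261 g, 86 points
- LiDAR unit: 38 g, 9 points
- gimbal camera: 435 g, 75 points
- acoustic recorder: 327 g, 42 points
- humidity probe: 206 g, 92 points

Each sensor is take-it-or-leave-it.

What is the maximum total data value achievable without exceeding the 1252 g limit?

By data value per g: humidity probe 0.45, gas sampler 0.33, LiDAR unit 0.24, radiometer 0.21 lead.
Taking radiometer + gas sampler + LiDAR unit + acoustic recorder + humidity probe: 1227 g used, 310 in data value.
Next best is radiometer + gas sampler + acoustic recorder + humidity probe at 301 (1189 g) — short by 9.

310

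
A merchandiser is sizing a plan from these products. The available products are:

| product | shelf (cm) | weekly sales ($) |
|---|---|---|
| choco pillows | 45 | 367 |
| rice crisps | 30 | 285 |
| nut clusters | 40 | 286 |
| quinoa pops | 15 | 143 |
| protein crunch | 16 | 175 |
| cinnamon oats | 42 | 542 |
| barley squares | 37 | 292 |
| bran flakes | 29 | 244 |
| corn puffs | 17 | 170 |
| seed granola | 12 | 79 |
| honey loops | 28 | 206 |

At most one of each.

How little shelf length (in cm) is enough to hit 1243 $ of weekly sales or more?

117

Need the lightest bundle worth ≥ 1243.
Taking rice crisps + protein crunch + cinnamon oats + bran flakes gives 1246 (≥ 1243) for 117 cm.
Any bundle with less than 117 cm falls short of 1243.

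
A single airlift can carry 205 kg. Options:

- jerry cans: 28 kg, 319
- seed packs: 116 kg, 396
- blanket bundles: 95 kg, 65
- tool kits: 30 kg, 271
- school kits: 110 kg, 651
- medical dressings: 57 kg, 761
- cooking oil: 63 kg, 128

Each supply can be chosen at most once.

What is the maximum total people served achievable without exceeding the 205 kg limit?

1731

Filling by ratio: jerry cans + tool kits + medical dressings + cooking oil for 1479, with 27 kg left unused.
Replace tool kits and cooking oil with school kits: the trade gains 252 net, giving 1731 at 195 kg.
Runner-up tool kits + school kits + medical dressings tops out at 1683.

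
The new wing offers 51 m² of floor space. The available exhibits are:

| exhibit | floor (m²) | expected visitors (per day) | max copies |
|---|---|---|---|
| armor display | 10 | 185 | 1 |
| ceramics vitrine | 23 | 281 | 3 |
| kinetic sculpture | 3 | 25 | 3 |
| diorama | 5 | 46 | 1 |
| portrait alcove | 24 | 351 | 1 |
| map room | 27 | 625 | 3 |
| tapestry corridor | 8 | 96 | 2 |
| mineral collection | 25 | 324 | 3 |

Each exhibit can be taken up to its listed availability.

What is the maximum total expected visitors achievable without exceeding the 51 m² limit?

976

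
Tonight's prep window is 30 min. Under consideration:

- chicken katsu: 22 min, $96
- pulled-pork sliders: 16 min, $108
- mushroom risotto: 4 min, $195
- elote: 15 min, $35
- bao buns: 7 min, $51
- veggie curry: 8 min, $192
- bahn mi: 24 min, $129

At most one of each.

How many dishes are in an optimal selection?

3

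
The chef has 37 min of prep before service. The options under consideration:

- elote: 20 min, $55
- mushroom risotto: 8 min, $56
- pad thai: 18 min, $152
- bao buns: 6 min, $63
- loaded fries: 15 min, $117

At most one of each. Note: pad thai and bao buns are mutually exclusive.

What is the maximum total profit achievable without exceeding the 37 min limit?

By profit per min: bao buns 10.50, pad thai 8.44, loaded fries 7.80 lead.
Taking pad thai + loaded fries: 33 min used, 269 in profit.
The closest alternative, mushroom risotto + bao buns + loaded fries, reaches only 236.

269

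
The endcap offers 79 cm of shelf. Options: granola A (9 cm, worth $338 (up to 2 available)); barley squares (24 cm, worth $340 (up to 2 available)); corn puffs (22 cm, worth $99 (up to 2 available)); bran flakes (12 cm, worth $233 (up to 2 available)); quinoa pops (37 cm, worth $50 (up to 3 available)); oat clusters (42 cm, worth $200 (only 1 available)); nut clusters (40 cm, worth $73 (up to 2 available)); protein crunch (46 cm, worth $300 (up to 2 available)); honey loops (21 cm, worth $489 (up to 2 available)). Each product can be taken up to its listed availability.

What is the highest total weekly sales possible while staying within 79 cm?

1887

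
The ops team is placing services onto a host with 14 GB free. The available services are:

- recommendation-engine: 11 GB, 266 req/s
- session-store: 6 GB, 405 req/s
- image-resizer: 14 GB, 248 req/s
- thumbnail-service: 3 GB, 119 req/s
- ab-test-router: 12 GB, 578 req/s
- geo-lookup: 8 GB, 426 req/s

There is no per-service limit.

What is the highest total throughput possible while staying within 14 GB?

By throughput per GB: session-store 67.50, geo-lookup 53.25, ab-test-router 48.17 lead.
Taking the top-ratio services first gives 2×session-store for 810 (12 GB).
The 6 GB tied up in session-store is better spent on geo-lookup — total rises to 831 (14 GB).

831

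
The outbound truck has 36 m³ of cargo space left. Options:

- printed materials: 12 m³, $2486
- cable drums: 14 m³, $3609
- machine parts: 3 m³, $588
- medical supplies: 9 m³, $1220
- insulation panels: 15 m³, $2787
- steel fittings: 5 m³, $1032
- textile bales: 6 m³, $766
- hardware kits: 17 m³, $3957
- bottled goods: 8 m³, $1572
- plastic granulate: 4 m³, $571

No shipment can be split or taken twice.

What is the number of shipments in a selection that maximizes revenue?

3

Best achievable revenue is 8598.
cable drums + steel fittings + hardware kits hits 8598 at 36 m³.
Every optimal selection uses 3 shipments.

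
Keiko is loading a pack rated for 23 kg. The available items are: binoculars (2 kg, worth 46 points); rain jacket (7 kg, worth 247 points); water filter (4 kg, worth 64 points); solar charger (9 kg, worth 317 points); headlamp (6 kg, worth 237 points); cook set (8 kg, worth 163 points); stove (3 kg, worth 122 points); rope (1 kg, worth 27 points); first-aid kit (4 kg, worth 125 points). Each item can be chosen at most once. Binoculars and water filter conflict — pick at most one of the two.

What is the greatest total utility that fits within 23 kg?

828

Greedy by ratio would take binoculars + rain jacket + headlamp + stove + rope + first-aid kit: 23 kg used, total 804.
The 9 kg tied up in binoculars and stove and first-aid kit is better spent on solar charger — total rises to 828 (23 kg).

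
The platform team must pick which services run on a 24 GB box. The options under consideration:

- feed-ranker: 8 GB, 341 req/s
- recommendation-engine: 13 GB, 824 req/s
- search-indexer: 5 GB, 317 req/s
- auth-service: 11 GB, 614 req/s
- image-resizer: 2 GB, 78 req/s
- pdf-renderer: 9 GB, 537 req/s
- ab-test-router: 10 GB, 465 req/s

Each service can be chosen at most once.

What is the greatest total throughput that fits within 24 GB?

Taking the top-ratio services first gives recommendation-engine + search-indexer + image-resizer for 1219 (20 GB).
Dropping search-indexer frees 5 GB; slotting in pdf-renderer (9 GB) lifts the total to 1439 at 24 GB.
The closest alternative, recommendation-engine + auth-service, reaches only 1438.

1439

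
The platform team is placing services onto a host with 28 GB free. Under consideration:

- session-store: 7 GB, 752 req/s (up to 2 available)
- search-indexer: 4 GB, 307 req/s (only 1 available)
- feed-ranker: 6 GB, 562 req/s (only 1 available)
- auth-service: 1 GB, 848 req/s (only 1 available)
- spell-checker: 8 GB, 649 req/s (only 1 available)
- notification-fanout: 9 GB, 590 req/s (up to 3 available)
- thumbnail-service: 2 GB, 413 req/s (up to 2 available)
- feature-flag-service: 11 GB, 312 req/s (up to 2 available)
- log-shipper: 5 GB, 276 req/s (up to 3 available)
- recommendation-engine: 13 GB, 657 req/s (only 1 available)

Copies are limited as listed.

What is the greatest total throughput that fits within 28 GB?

Filling by ratio: 2×session-store + feed-ranker + auth-service + 2×thumbnail-service for 3740, with 3 GB left unused.
Dropping feed-ranker frees 6 GB; slotting in spell-checker (8 GB) lifts the total to 3827 at 27 GB.
Every other selection either busts 28 GB or exceeds an availability limit or fails to beat 3827.

3827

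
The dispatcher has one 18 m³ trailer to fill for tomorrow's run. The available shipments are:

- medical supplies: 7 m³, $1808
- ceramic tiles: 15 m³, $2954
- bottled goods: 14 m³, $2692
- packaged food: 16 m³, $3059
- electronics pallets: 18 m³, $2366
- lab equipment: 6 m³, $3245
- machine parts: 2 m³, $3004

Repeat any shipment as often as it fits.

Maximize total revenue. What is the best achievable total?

27036

The ratio ordering already packs tightly: 9×machine parts, 18 m³, 27036.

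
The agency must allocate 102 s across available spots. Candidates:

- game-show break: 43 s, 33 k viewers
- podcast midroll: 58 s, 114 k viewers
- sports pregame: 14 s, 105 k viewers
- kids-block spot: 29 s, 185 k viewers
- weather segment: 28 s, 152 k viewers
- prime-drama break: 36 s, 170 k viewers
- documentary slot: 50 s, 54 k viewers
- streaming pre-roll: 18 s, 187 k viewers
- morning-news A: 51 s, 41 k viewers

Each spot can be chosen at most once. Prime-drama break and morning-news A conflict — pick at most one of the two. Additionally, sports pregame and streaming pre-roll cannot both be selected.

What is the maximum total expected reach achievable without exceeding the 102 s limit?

Density check — streaming pre-roll 10.39, sports pregame 7.50, kids-block spot 6.38, weather segment 5.43 are the best per s.
Taking kids-block spot + prime-drama break + streaming pre-roll: 83 s used, 542 in expected reach.
An exhaustive check of the 512 subsets confirms 542.

542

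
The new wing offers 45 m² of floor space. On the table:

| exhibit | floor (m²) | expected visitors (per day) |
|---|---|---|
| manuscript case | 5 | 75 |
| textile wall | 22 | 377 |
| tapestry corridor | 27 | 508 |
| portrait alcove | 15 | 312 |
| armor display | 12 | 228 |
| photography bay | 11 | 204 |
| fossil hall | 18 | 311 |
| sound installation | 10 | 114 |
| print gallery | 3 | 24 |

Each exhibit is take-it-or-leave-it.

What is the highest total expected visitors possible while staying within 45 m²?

851

A density-first pass picks manuscript case + portrait alcove + armor display + photography bay — 819 at 43 m².
Replace manuscript case and photography bay with fossil hall: the trade gains 32 net, giving 851 at 45 m².
Nothing else within 45 m² beats 851.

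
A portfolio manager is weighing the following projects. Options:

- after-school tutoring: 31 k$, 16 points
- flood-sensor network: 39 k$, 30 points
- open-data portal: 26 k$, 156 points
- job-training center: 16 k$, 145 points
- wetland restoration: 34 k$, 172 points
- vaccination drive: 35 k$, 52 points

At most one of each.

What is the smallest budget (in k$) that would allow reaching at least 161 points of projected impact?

Minimise k$ subject to total projected impact ≥ 161.
wetland restoration reaches 172 using 34 k$.
No combination under 34 k$ hits 161.

34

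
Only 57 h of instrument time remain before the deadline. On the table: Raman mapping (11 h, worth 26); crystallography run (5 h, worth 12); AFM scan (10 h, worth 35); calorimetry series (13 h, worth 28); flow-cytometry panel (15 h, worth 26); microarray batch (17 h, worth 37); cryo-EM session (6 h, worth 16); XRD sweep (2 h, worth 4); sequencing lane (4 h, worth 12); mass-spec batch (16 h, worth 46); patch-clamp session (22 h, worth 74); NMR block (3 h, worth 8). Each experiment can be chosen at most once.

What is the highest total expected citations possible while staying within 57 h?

By expected citations per h: AFM scan 3.50, patch-clamp session 3.36, sequencing lane 3.00 lead.
Best packing: crystallography run + AFM scan + sequencing lane + mass-spec batch + patch-clamp session — 57 h, 179 total.
Every other selection either busts 57 h or fails to beat 179.

179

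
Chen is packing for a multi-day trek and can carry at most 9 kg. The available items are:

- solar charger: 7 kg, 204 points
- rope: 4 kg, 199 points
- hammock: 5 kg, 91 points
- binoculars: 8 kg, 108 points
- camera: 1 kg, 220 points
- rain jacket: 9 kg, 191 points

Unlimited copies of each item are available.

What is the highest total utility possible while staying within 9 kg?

1980

Taking 9×camera: 9 kg used, 1980 in utility.
Every other selection either busts 9 kg or fails to beat 1980.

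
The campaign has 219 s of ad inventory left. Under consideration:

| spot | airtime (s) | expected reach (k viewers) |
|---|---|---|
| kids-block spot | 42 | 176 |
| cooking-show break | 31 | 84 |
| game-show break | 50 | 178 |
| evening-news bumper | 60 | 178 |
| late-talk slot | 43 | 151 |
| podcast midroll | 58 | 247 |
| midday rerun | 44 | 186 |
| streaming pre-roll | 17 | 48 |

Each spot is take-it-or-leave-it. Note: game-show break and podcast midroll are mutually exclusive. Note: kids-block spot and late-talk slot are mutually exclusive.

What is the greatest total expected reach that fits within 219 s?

Kids-block spot + evening-news bumper + podcast midroll + midday rerun uses 204 of the 219 s and totals 787.

787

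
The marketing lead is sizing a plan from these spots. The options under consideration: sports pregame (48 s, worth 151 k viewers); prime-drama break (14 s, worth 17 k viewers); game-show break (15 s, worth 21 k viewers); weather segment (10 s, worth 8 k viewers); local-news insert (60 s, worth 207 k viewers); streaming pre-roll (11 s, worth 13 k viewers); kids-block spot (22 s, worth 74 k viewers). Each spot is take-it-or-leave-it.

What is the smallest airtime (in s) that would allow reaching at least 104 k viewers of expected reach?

47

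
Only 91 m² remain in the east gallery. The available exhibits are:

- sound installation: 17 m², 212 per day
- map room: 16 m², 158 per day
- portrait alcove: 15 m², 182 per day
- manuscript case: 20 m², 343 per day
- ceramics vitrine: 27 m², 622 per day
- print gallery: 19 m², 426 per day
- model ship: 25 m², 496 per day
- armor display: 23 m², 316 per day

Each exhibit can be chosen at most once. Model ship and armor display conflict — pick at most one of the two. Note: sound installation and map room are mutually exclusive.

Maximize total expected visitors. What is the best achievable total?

1887

Taking manuscript case + ceramics vitrine + print gallery + model ship: 91 m² used, 1887 in expected visitors.
No other feasible combination exceeds 1887.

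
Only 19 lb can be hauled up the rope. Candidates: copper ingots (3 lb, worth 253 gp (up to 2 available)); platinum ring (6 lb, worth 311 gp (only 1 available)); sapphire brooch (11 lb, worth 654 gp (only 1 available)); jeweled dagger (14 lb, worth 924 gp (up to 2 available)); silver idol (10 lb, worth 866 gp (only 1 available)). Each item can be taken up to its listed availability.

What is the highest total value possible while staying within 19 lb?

The ratio heuristic lands on 2×copper ingots + silver idol (1372) but leaves 3 lb idle.
Dropping copper ingots frees 3 lb; slotting in platinum ring (6 lb) lifts the total to 1430 at 19 lb.
That's the maximum — no swap from here does better than 1430.

1430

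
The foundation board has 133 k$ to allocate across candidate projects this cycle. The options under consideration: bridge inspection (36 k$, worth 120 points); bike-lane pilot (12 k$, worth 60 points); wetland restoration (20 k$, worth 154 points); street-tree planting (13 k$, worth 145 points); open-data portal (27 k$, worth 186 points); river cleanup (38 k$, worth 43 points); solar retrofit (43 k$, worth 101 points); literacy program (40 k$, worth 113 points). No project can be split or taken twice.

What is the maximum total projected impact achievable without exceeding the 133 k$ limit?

665

By projected impact per k$: street-tree planting 11.15, wetland restoration 7.70, open-data portal 6.89 lead.
Best packing: bridge inspection + bike-lane pilot + wetland restoration + street-tree planting + open-data portal — 108 k$, 665 total.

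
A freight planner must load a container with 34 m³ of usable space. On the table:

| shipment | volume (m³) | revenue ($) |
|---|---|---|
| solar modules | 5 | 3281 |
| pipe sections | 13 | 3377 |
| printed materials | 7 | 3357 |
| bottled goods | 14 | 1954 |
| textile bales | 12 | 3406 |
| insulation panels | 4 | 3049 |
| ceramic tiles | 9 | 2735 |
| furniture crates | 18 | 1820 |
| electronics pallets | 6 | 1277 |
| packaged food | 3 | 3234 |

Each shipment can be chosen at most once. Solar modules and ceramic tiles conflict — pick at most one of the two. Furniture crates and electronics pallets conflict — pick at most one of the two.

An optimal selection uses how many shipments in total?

5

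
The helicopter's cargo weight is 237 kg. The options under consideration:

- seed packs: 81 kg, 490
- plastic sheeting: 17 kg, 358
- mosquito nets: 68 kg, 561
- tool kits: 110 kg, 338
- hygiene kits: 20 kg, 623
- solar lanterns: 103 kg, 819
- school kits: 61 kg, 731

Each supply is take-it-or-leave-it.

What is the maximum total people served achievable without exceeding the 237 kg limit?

Greedy by ratio would take plastic sheeting + mosquito nets + hygiene kits + school kits: 166 kg used, total 2273.
Replace mosquito nets with solar lanterns: the trade gains 258 net, giving 2531 at 201 kg.
Every other selection either busts 237 kg or fails to beat 2531.

2531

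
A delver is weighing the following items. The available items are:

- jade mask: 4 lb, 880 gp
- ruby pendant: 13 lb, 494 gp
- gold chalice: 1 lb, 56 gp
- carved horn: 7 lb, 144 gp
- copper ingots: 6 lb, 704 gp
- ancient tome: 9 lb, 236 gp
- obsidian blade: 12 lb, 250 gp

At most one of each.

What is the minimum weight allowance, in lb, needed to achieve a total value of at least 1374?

10

Look for the lowest-weight combination reaching 1374.
jade mask + copper ingots: 1584 value at 10 lb.
Any bundle with less than 10 lb falls short of 1374.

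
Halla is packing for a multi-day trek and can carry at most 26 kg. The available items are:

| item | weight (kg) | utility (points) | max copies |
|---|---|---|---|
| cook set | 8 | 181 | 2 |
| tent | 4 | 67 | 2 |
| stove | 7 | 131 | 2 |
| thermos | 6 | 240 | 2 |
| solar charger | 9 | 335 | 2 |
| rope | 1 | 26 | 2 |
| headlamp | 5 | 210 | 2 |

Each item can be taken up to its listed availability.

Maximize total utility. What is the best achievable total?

1025

Ranking by ratio (utility/kg): headlamp 42.00, thermos 40.00, solar charger 37.22, rope 26.00.
The ratio heuristic lands on 2×thermos + 2×rope + 2×headlamp (952) but leaves 2 kg idle.
The 7 kg tied up in 2×rope and headlamp is better spent on solar charger — total rises to 1025 (26 kg).
Nothing else within 26 kg beats 1025.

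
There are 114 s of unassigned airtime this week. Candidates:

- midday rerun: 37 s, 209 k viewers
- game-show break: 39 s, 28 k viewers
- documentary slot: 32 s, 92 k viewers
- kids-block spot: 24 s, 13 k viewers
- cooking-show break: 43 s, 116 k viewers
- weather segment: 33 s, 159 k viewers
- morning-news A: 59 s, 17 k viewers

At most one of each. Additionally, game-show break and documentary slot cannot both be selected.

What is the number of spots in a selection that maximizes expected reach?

The maximum expected reach within 114 s is 484.
One optimal bundle: midday rerun + cooking-show break + weather segment (113 s).
All optima have 3 spots.

3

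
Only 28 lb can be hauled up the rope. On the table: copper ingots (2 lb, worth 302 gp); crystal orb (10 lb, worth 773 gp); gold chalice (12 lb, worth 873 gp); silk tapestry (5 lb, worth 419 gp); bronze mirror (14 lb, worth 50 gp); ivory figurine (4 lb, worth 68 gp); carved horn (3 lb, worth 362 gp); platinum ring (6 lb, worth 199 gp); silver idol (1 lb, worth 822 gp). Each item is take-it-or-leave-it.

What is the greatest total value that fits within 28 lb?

The ratio heuristic lands on copper ingots + crystal orb + silk tapestry + carved horn + platinum ring + silver idol (2877) but leaves 1 lb idle.
Dropping silk tapestry and platinum ring frees 11 lb; slotting in gold chalice (12 lb) lifts the total to 3132 at 28 lb.

3132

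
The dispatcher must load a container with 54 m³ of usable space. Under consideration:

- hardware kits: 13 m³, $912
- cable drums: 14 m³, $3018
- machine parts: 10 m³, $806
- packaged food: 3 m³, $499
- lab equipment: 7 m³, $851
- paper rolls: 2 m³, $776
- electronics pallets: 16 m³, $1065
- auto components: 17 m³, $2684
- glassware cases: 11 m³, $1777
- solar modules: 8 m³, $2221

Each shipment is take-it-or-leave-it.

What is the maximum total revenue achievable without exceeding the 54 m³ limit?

10476

Taking the top-ratio shipments first gives cable drums + packaged food + lab equipment + paper rolls + glassware cases + solar modules for 9142 (45 m³).
Replace packaged food and lab equipment with auto components: the trade gains 1334 net, giving 10476 at 52 m³.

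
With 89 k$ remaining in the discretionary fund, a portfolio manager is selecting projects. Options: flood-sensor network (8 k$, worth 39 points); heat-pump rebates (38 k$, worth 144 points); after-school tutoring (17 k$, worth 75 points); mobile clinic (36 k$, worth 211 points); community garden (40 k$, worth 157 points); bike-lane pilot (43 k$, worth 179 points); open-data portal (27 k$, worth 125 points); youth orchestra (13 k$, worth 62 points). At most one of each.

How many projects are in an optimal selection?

4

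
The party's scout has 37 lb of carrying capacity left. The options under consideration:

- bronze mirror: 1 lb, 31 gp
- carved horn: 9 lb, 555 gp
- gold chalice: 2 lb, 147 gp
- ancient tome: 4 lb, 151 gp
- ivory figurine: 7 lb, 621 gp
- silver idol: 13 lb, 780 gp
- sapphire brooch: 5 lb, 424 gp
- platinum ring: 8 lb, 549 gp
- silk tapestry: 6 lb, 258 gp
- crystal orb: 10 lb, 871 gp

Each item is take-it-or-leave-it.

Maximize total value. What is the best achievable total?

2843

Density check — ivory figurine 88.71, crystal orb 87.10, sapphire brooch 84.80 are the best per lb.
Greedy by ratio would take bronze mirror + gold chalice + ancient tome + ivory figurine + sapphire brooch + platinum ring + crystal orb: 37 lb used, total 2794.
Replace bronze mirror and ancient tome and platinum ring with silver idol: the trade gains 49 net, giving 2843 at 37 lb.
Next best is bronze mirror + gold chalice + ancient tome + ivory figurine + sapphire brooch + platinum ring + crystal orb at 2794 (37 lb) — short by 49.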